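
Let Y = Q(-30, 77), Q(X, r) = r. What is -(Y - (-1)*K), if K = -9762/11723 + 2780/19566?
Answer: -8751623717/114686109 ≈ -76.309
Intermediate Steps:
Y = 77
K = -79206676/114686109 (K = -9762*1/11723 + 2780*(1/19566) = -9762/11723 + 1390/9783 = -79206676/114686109 ≈ -0.69064)
-(Y - (-1)*K) = -(77 - (-1)*(-79206676)/114686109) = -(77 - 1*79206676/114686109) = -(77 - 79206676/114686109) = -1*8751623717/114686109 = -8751623717/114686109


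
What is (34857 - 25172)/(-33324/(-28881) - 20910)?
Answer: -93237495/201289462 ≈ -0.46320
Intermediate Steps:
(34857 - 25172)/(-33324/(-28881) - 20910) = 9685/(-33324*(-1/28881) - 20910) = 9685/(11108/9627 - 20910) = 9685/(-201289462/9627) = 9685*(-9627/201289462) = -93237495/201289462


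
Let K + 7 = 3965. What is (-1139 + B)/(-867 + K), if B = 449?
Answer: -690/3091 ≈ -0.22323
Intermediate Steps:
K = 3958 (K = -7 + 3965 = 3958)
(-1139 + B)/(-867 + K) = (-1139 + 449)/(-867 + 3958) = -690/3091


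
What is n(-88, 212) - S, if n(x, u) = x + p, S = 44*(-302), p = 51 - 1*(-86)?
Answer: 13337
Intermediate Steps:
p = 137 (p = 51 + 86 = 137)
S = -13288
n(x, u) = 137 + x (n(x, u) = x + 137 = 137 + x)
n(-88, 212) - S = (137 - 88) - 1*(-13288) = 49 + 13288 = 13337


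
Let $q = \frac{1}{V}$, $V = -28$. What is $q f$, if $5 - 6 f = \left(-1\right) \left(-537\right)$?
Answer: $\frac{19}{6} \approx 3.1667$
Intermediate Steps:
$f = - \frac{266}{3}$ ($f = \frac{5}{6} - \frac{\left(-1\right) \left(-537\right)}{6} = \frac{5}{6} - \frac{179}{2} = - \frac{266}{3} \approx -88.667$)
$q = - \frac{1}{28}$ ($q = \frac{1}{-28} = - \frac{1}{28} \approx -0.035714$)
$q f = \left(- \frac{1}{28}\right) \left(- \frac{266}{3}\right) = \frac{19}{6}$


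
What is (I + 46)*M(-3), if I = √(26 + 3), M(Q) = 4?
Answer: 184 + 4*√29 ≈ 205.54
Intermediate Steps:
I = √29 ≈ 5.3852
(I + 46)*M(-3) = (√29 + 46)*4 = (46 + √29)*4 = 184 + 4*√29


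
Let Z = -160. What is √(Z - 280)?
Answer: 2*I*√110 ≈ 20.976*I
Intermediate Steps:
√(Z - 280) = √(-160 - 280) = √(-440) = 2*I*√110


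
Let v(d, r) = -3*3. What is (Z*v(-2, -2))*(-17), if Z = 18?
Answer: 2754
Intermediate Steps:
v(d, r) = -9
(Z*v(-2, -2))*(-17) = (18*(-9))*(-17) = -162*(-17) = 2754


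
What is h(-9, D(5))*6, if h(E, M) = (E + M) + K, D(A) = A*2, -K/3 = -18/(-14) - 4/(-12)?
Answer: -162/7 ≈ -23.143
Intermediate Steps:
K = -34/7 (K = -3*(-18/(-14) - 4/(-12)) = -3*(-18*(-1/14) - 4*(-1/12)) = -3*(9/7 + ⅓) = -3*34/21 = -34/7 ≈ -4.8571)
D(A) = 2*A
h(E, M) = -34/7 + E + M (h(E, M) = (E + M) - 34/7 = -34/7 + E + M)
h(-9, D(5))*6 = (-34/7 - 9 + 2*5)*6 = (-34/7 - 9 + 10)*6 = -27/7*6 = -162/7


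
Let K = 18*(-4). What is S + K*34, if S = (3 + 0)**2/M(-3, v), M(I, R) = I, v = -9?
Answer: -2451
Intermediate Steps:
S = -3 (S = (3 + 0)**2/(-3) = 3**2*(-1/3) = 9*(-1/3) = -3)
K = -72
S + K*34 = -3 - 72*34 = -3 - 2448 = -2451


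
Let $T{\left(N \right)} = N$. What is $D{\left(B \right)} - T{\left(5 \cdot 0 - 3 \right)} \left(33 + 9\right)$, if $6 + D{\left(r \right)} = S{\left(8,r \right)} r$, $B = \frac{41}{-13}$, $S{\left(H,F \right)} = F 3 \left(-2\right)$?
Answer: $\frac{10194}{169} \approx 60.32$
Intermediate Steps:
$S{\left(H,F \right)} = - 6 F$ ($S{\left(H,F \right)} = 3 F \left(-2\right) = - 6 F$)
$B = - \frac{41}{13}$ ($B = 41 \left(- \frac{1}{13}\right) = - \frac{41}{13} \approx -3.1538$)
$D{\left(r \right)} = -6 - 6 r^{2}$ ($D{\left(r \right)} = -6 + - 6 r r = -6 - 6 r^{2}$)
$D{\left(B \right)} - T{\left(5 \cdot 0 - 3 \right)} \left(33 + 9\right) = \left(-6 - 6 \left(- \frac{41}{13}\right)^{2}\right) - \left(5 \cdot 0 - 3\right) \left(33 + 9\right) = \left(-6 - \frac{10086}{169}\right) - \left(0 - 3\right) 42 = \left(-6 - \frac{10086}{169}\right) - \left(-3\right) 42 = - \frac{11100}{169} - -126 = - \frac{11100}{169} + 126 = \frac{10194}{169}$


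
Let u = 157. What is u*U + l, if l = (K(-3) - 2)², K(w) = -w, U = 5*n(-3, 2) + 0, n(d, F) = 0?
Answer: 1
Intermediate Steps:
U = 0 (U = 5*0 + 0 = 0 + 0 = 0)
l = 1 (l = (-1*(-3) - 2)² = (3 - 2)² = 1² = 1)
u*U + l = 157*0 + 1 = 0 + 1 = 1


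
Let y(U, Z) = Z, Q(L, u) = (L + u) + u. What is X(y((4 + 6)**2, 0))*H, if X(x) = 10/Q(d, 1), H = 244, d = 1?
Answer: 2440/3 ≈ 813.33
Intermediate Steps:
Q(L, u) = L + 2*u
X(x) = 10/3 (X(x) = 10/(1 + 2*1) = 10/(1 + 2) = 10/3)
X(y((4 + 6)**2, 0))*H = (10/3)*244 = 2440/3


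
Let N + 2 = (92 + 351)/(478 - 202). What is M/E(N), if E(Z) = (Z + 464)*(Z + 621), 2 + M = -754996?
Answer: -57512727648/21917028085 ≈ -2.6241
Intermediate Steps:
M = -754998 (M = -2 - 754996 = -754998)
N = -109/276 (N = -2 + (92 + 351)/(478 - 202) = -2 + 443/276 = -109/276 ≈ -0.39493)
E(Z) = (464 + Z)*(621 + Z)
M/E(N) = -754998/(288144 + (-109/276)² + 1085*(-109/276)) = -754998/(288144 + 11881/76176 - 118265/276) = -754998/21917028085/76176 = -754998*76176/21917028085 = -57512727648/21917028085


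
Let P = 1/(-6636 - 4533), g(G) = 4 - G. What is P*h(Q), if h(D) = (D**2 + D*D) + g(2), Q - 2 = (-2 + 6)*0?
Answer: -10/11169 ≈ -0.00089534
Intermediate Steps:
Q = 2 (Q = 2 + (-2 + 6)*0 = 2 + 4*0 = 2 + 0 = 2)
P = -1/11169 (P = 1/(-11169) = -1/11169 ≈ -8.9534e-5)
h(D) = 2 + 2*D**2 (h(D) = (D**2 + D*D) + (4 - 1*2) = (D**2 + D**2) + (4 - 2) = 2*D**2 + 2 = 2 + 2*D**2)
P*h(Q) = -(2 + 2*2**2)/11169 = -(2 + 2*4)/11169 = -(2 + 8)/11169 = -1/11169*10 = -10/11169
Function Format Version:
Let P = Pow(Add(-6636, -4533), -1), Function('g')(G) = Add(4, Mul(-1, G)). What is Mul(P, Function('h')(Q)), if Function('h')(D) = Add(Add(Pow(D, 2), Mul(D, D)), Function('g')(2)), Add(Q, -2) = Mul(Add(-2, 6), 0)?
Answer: Rational(-10, 11169) ≈ -0.00089534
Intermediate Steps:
Q = 2 (Q = Add(2, Mul(Add(-2, 6), 0)) = Add(2, Mul(4, 0)) = Add(2, 0) = 2)
P = Rational(-1, 11169) (P = Pow(-11169, -1) = Rational(-1, 11169) ≈ -8.9534e-5)
Function('h')(D) = Add(2, Mul(2, Pow(D, 2))) (Function('h')(D) = Add(Add(Pow(D, 2), Mul(D, D)), Add(4, Mul(-1, 2))) = Add(Add(Pow(D, 2), Pow(D, 2)), Add(4, -2)) = Add(Mul(2, Pow(D, 2)), 2) = Add(2, Mul(2, Pow(D, 2))))
Mul(P, Function('h')(Q)) = Mul(Rational(-1, 11169), Add(2, Mul(2, Pow(2, 2)))) = Mul(Rational(-1, 11169), Add(2, Mul(2, 4))) = Mul(Rational(-1, 11169), Add(2, 8)) = Mul(Rational(-1, 11169), 10) = Rational(-10, 11169)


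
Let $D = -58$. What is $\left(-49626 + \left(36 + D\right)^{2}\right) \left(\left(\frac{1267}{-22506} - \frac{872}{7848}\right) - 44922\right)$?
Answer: $\frac{74525191923329}{33759} \approx 2.2076 \cdot 10^{9}$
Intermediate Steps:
$\left(-49626 + \left(36 + D\right)^{2}\right) \left(\left(\frac{1267}{-22506} - \frac{872}{7848}\right) - 44922\right) = \left(-49626 + \left(36 - 58\right)^{2}\right) \left(\left(\frac{1267}{-22506} - \frac{872}{7848}\right) - 44922\right) = \left(-49626 + \left(-22\right)^{2}\right) \left(\left(1267 \left(- \frac{1}{22506}\right) - \frac{1}{9}\right) - 44922\right) = \left(-49626 + 484\right) \left(\left(- \frac{1267}{22506} - \frac{1}{9}\right) - 44922\right) = - 49142 \left(- \frac{11303}{67518} - 44922\right) = \left(-49142\right) \left(- \frac{3033054899}{67518}\right) = \frac{74525191923329}{33759}$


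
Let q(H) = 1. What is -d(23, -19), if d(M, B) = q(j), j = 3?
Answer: -1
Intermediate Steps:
d(M, B) = 1
-d(23, -19) = -1*1 = -1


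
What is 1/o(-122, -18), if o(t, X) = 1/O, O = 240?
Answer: 240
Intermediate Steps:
o(t, X) = 1/240
1/o(-122, -18) = 1/(1/240) = 240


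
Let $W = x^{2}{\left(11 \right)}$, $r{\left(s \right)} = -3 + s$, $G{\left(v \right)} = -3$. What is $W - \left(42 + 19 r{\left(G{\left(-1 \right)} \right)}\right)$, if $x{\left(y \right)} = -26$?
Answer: $748$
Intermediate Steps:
$W = 676$ ($W = \left(-26\right)^{2} = 676$)
$W - \left(42 + 19 r{\left(G{\left(-1 \right)} \right)}\right) = 676 - \left(42 + 19 \left(-3 - 3\right)\right) = 676 - -72 = 676 + \left(-42 + 114\right) = 676 + 72 = 748$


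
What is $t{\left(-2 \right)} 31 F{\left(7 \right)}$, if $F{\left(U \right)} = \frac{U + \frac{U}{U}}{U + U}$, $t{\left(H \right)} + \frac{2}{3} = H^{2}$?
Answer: $\frac{1240}{21} \approx 59.048$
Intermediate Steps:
$t{\left(H \right)} = - \frac{2}{3} + H^{2}$
$F{\left(U \right)} = \frac{1 + U}{2 U}$ ($F{\left(U \right)} = \frac{U + 1}{2 U} = \left(1 + U\right) \frac{1}{2 U} = \frac{1 + U}{2 U}$)
$t{\left(-2 \right)} 31 F{\left(7 \right)} = \left(- \frac{2}{3} + \left(-2\right)^{2}\right) 31 \frac{1 + 7}{2 \cdot 7} = \left(- \frac{2}{3} + 4\right) 31 \cdot \frac{1}{2} \cdot \frac{1}{7} \cdot 8 = \frac{10}{3} \cdot 31 \cdot \frac{4}{7} = \frac{310}{3} \cdot \frac{4}{7} = \frac{1240}{21}$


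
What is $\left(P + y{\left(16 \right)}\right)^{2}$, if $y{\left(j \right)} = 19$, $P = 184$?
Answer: $41209$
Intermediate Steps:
$\left(P + y{\left(16 \right)}\right)^{2} = \left(184 + 19\right)^{2} = 203^{2} = 41209$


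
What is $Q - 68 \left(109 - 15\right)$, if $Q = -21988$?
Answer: $-28380$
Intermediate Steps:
$Q - 68 \left(109 - 15\right) = -21988 - 68 \left(109 - 15\right) = -21988 - 68 \cdot 94 = -21988 - 6392 = -28380$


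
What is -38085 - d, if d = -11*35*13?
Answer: -33080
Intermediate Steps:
d = -5005 (d = -385*13 = -5005)
-38085 - d = -38085 - 1*(-5005) = -38085 + 5005 = -33080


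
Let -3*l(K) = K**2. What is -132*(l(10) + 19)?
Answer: 1892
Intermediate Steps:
l(K) = -K**2/3
-132*(l(10) + 19) = -132*(-1/3*10**2 + 19) = -132*(-1/3*100 + 19) = -132*(-100/3 + 19) = -132*(-43/3) = 1892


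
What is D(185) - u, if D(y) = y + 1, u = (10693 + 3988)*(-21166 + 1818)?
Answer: 284048174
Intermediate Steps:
u = -284047988 (u = 14681*(-19348) = -284047988)
D(y) = 1 + y
D(185) - u = (1 + 185) - 1*(-284047988) = 186 + 284047988 = 284048174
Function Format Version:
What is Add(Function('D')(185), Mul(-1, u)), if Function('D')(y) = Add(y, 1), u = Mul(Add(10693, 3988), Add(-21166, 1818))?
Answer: 284048174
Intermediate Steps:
u = -284047988 (u = Mul(14681, -19348) = -284047988)
Function('D')(y) = Add(1, y)
Add(Function('D')(185), Mul(-1, u)) = Add(Add(1, 185), Mul(-1, -284047988)) = Add(186, 284047988) = 284048174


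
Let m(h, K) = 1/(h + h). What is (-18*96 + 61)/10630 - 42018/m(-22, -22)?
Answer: 19652657293/10630 ≈ 1.8488e+6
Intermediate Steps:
m(h, K) = 1/(2*h)
(-18*96 + 61)/10630 - 42018/m(-22, -22) = (-18*96 + 61)/10630 - 42018/((½)/(-22)) = (-1728 + 61)*(1/10630) - 42018/((½)*(-1/22)) = -1667*1/10630 - 42018/(-1/44) = -1667/10630 - 42018*(-44) = -1667/10630 + 1848792 = 19652657293/10630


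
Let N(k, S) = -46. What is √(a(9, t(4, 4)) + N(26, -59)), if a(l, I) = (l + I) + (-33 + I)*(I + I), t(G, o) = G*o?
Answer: I*√565 ≈ 23.77*I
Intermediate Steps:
a(l, I) = I + l + 2*I*(-33 + I) (a(l, I) = (I + l) + (-33 + I)*(2*I) = (I + l) + 2*I*(-33 + I) = I + l + 2*I*(-33 + I))
√(a(9, t(4, 4)) + N(26, -59)) = √((9 - 260*4 + 2*(4*4)²) - 46) = √((9 - 65*16 + 2*16²) - 46) = √((9 - 1040 + 2*256) - 46) = √((9 - 1040 + 512) - 46) = √(-519 - 46) = √(-565) = I*√565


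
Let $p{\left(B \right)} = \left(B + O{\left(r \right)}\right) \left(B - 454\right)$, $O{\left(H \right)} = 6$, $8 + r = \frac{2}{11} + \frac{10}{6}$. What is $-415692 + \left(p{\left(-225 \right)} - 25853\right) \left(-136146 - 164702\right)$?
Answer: $-36958990796$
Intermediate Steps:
$r = - \frac{203}{33}$ ($r = -8 + \left(\frac{2}{11} + \frac{10}{6}\right) = -8 + \left(2 \cdot \frac{1}{11} + 10 \cdot \frac{1}{6}\right) = -8 + \left(\frac{2}{11} + \frac{5}{3}\right) = -8 + \frac{61}{33} = - \frac{203}{33} \approx -6.1515$)
$p{\left(B \right)} = \left(-454 + B\right) \left(6 + B\right)$ ($p{\left(B \right)} = \left(B + 6\right) \left(B - 454\right) = \left(6 + B\right) \left(-454 + B\right) = \left(-454 + B\right) \left(6 + B\right)$)
$-415692 + \left(p{\left(-225 \right)} - 25853\right) \left(-136146 - 164702\right) = -415692 + \left(\left(-2724 + \left(-225\right)^{2} - -100800\right) - 25853\right) \left(-136146 - 164702\right) = -415692 + \left(\left(-2724 + 50625 + 100800\right) - 25853\right) \left(-300848\right) = -415692 + \left(148701 - 25853\right) \left(-300848\right) = -415692 + 122848 \left(-300848\right) = -415692 - 36958575104 = -36958990796$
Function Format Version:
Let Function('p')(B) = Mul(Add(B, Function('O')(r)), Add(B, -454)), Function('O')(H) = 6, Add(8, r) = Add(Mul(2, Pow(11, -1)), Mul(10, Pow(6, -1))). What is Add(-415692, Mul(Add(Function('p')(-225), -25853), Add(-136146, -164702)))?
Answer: -36958990796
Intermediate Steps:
r = Rational(-203, 33) (r = Add(-8, Add(Mul(2, Pow(11, -1)), Mul(10, Pow(6, -1)))) = Add(-8, Add(Mul(2, Rational(1, 11)), Mul(10, Rational(1, 6)))) = Add(-8, Add(Rational(2, 11), Rational(5, 3))) = Add(-8, Rational(61, 33)) = Rational(-203, 33) ≈ -6.1515)
Function('p')(B) = Mul(Add(-454, B), Add(6, B)) (Function('p')(B) = Mul(Add(B, 6), Add(B, -454)) = Mul(Add(6, B), Add(-454, B)) = Mul(Add(-454, B), Add(6, B)))
Add(-415692, Mul(Add(Function('p')(-225), -25853), Add(-136146, -164702))) = Add(-415692, Mul(Add(Add(-2724, Pow(-225, 2), Mul(-448, -225)), -25853), Add(-136146, -164702))) = Add(-415692, Mul(Add(Add(-2724, 50625, 100800), -25853), -300848)) = Add(-415692, Mul(Add(148701, -25853), -300848)) = Add(-415692, Mul(122848, -300848)) = Add(-415692, -36958575104) = -36958990796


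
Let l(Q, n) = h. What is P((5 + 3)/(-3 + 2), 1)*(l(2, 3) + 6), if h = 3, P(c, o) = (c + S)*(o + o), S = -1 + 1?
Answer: -144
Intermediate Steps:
S = 0
P(c, o) = 2*c*o (P(c, o) = (c + 0)*(o + o) = c*(2*o) = 2*c*o)
l(Q, n) = 3
P((5 + 3)/(-3 + 2), 1)*(l(2, 3) + 6) = (2*((5 + 3)/(-3 + 2))*1)*(3 + 6) = (2*(8/(-1))*1)*9 = (2*(8*(-1))*1)*9 = (2*(-8)*1)*9 = -16*9 = -144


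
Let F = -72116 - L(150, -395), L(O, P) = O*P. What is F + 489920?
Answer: 477054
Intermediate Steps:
F = -12866 (F = -72116 - 150*(-395) = -72116 - 1*(-59250) = -72116 + 59250 = -12866)
F + 489920 = -12866 + 489920 = 477054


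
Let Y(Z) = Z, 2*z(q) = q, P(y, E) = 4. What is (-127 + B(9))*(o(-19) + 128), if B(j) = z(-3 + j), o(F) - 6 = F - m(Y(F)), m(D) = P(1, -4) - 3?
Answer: -14136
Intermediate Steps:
z(q) = q/2
m(D) = 1 (m(D) = 4 - 3 = 1)
o(F) = 5 + F (o(F) = 6 + (F - 1*1) = 6 + (F - 1) = 6 + (-1 + F) = 5 + F)
B(j) = -3/2 + j/2 (B(j) = (-3 + j)/2 = -3/2 + j/2)
(-127 + B(9))*(o(-19) + 128) = (-127 + (-3/2 + (1/2)*9))*((5 - 19) + 128) = (-127 + (-3/2 + 9/2))*(-14 + 128) = (-127 + 3)*114 = -124*114 = -14136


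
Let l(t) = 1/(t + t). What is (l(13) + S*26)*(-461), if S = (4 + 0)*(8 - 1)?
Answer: -8726269/26 ≈ -3.3563e+5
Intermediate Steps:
l(t) = 1/(2*t)
S = 28 (S = 4*7 = 28)
(l(13) + S*26)*(-461) = ((½)/13 + 28*26)*(-461) = ((½)*(1/13) + 728)*(-461) = (1/26 + 728)*(-461) = (18929/26)*(-461) = -8726269/26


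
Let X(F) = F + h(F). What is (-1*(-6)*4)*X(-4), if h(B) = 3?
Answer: -24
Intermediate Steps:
X(F) = 3 + F (X(F) = F + 3 = 3 + F)
(-1*(-6)*4)*X(-4) = (-1*(-6)*4)*(3 - 4) = (6*4)*(-1) = 24*(-1) = -24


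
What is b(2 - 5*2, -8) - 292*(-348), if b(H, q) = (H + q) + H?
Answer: 101592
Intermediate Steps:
b(H, q) = q + 2*H
b(2 - 5*2, -8) - 292*(-348) = (-8 + 2*(2 - 5*2)) - 292*(-348) = (-8 + 2*(2 - 10)) + 101616 = (-8 + 2*(-8)) + 101616 = (-8 - 16) + 101616 = -24 + 101616 = 101592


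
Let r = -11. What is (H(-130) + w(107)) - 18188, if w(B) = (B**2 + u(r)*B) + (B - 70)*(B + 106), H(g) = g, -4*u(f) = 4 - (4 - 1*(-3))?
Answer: 4369/4 ≈ 1092.3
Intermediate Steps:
u(f) = 3/4 (u(f) = -(4 - (4 - 1*(-3)))/4 = -(4 - (4 + 3))/4 = -(4 - 1*7)/4 = -(4 - 7)/4 = -1/4*(-3) = 3/4)
w(B) = B**2 + 3*B/4 + (-70 + B)*(106 + B) (w(B) = (B**2 + 3*B/4) + (B - 70)*(B + 106) = (B**2 + 3*B/4) + (-70 + B)*(106 + B) = B**2 + 3*B/4 + (-70 + B)*(106 + B))
(H(-130) + w(107)) - 18188 = (-130 + (-7420 + 2*107**2 + (147/4)*107)) - 18188 = (-130 + (-7420 + 2*11449 + 15729/4)) - 18188 = (-130 + (-7420 + 22898 + 15729/4)) - 18188 = (-130 + 77641/4) - 18188 = 77121/4 - 18188 = 4369/4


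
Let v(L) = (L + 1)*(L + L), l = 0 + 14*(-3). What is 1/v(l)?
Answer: 1/3444 ≈ 0.00029036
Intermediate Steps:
l = -42 (l = 0 - 42 = -42)
v(L) = 2*L*(1 + L) (v(L) = (1 + L)*(2*L) = 2*L*(1 + L))
1/v(l) = 1/(2*(-42)*(1 - 42)) = 1/(2*(-42)*(-41)) = 1/3444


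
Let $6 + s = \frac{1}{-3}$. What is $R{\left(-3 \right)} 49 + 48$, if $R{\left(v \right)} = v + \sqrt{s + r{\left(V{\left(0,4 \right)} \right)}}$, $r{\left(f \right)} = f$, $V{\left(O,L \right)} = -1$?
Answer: $-99 + \frac{49 i \sqrt{66}}{3} \approx -99.0 + 132.69 i$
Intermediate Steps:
$s = - \frac{19}{3}$ ($s = -6 + \frac{1}{-3} = -6 - \frac{1}{3} = - \frac{19}{3} \approx -6.3333$)
$R{\left(v \right)} = v + \frac{i \sqrt{66}}{3}$ ($R{\left(v \right)} = v + \sqrt{- \frac{19}{3} - 1} = v + \sqrt{- \frac{22}{3}} = v + \frac{i \sqrt{66}}{3}$)
$R{\left(-3 \right)} 49 + 48 = \left(-3 + \frac{i \sqrt{66}}{3}\right) 49 + 48 = \left(-147 + \frac{49 i \sqrt{66}}{3}\right) + 48 = -99 + \frac{49 i \sqrt{66}}{3}$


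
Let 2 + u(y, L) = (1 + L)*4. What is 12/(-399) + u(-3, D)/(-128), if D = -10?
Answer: 2271/8512 ≈ 0.26680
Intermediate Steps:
u(y, L) = 2 + 4*L (u(y, L) = -2 + (1 + L)*4 = -2 + (4 + 4*L) = 2 + 4*L)
12/(-399) + u(-3, D)/(-128) = 12/(-399) + (2 + 4*(-10))/(-128) = 12*(-1/399) + (2 - 40)*(-1/128) = -4/133 - 38*(-1/128) = -4/133 + 19/64 = 2271/8512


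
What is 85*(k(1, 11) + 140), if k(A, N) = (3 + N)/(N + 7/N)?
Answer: 768145/64 ≈ 12002.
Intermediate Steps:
k(A, N) = (3 + N)/(N + 7/N)
85*(k(1, 11) + 140) = 85*(11*(3 + 11)/(7 + 11**2) + 140) = 85*(11*14/(7 + 121) + 140) = 85*(11*14/128 + 140) = 85*(11*(1/128)*14 + 140) = 85*(77/64 + 140) = 85*(9037/64) = 768145/64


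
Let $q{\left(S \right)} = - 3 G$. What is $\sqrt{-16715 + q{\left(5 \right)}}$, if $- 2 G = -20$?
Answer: $i \sqrt{16745} \approx 129.4 i$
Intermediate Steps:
$G = 10$ ($G = \left(- \frac{1}{2}\right) \left(-20\right) = 10$)
$q{\left(S \right)} = -30$ ($q{\left(S \right)} = \left(-3\right) 10 = -30$)
$\sqrt{-16715 + q{\left(5 \right)}} = \sqrt{-16715 - 30} = \sqrt{-16745} = i \sqrt{16745}$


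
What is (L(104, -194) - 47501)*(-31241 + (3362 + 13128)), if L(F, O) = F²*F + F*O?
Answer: -15594565437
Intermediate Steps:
L(F, O) = F³ + F*O
(L(104, -194) - 47501)*(-31241 + (3362 + 13128)) = (104*(-194 + 104²) - 47501)*(-31241 + (3362 + 13128)) = (104*(-194 + 10816) - 47501)*(-31241 + 16490) = (104*10622 - 47501)*(-14751) = (1104688 - 47501)*(-14751) = 1057187*(-14751) = -15594565437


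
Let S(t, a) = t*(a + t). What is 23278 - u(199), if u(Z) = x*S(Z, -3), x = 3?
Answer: -93734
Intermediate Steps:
u(Z) = 3*Z*(-3 + Z) (u(Z) = 3*(Z*(-3 + Z)) = 3*Z*(-3 + Z))
23278 - u(199) = 23278 - 3*199*(-3 + 199) = 23278 - 3*199*196 = 23278 - 1*117012 = 23278 - 117012 = -93734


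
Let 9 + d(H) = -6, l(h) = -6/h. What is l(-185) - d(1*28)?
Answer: 2781/185 ≈ 15.032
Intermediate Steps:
d(H) = -15 (d(H) = -9 - 6 = -15)
l(-185) - d(1*28) = -6/(-185) - 1*(-15) = -6*(-1/185) + 15 = 6/185 + 15 = 2781/185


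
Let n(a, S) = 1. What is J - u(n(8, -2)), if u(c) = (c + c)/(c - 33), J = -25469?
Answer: -407503/16 ≈ -25469.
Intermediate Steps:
u(c) = 2*c/(-33 + c) (u(c) = (2*c)/(-33 + c) = 2*c/(-33 + c))
J - u(n(8, -2)) = -25469 - 2/(-33 + 1) = -25469 - 2/(-32) = -25469 - 2*(-1)/32 = -25469 - 1*(-1/16) = -25469 + 1/16 = -407503/16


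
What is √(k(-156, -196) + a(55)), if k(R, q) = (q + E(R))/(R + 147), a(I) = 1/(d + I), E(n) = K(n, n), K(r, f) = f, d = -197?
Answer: 5*√283858/426 ≈ 6.2533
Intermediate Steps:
E(n) = n
a(I) = 1/(-197 + I)
k(R, q) = (R + q)/(147 + R) (k(R, q) = (q + R)/(R + 147) = (R + q)/(147 + R))
√(k(-156, -196) + a(55)) = √((-156 - 196)/(147 - 156) + 1/(-197 + 55)) = √(-352/(-9) + 1/(-142)) = √(-⅑*(-352) - 1/142) = √(352/9 - 1/142) = √(49975/1278) = 5*√283858/426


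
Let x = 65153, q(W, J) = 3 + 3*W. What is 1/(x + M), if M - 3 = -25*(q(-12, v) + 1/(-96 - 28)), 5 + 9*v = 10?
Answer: 124/8181669 ≈ 1.5156e-5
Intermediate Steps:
v = 5/9 (v = -5/9 + (1/9)*10 = -5/9 + 10/9 = 5/9 ≈ 0.55556)
M = 102697/124 (M = 3 - 25*((3 + 3*(-12)) + 1/(-96 - 28)) = 3 - 25*((3 - 36) + 1/(-124)) = 3 - 25*(-33 - 1/124) = 3 - 25*(-4093/124) = 3 + 102325/124 = 102697/124 ≈ 828.20)
1/(x + M) = 1/(65153 + 102697/124) = 1/(8181669/124) = 124/8181669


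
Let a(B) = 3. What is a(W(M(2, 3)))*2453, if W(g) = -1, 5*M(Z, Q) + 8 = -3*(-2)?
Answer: 7359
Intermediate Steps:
M(Z, Q) = -2/5 (M(Z, Q) = -8/5 + (-3*(-2))/5 = -8/5 + (1/5)*6 = -8/5 + 6/5 = -2/5)
a(W(M(2, 3)))*2453 = 3*2453 = 7359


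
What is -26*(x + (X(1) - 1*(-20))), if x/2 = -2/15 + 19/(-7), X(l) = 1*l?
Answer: -41782/105 ≈ -397.92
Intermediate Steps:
X(l) = l
x = -598/105 (x = 2*(-2/15 + 19/(-7)) = 2*(-2*1/15 + 19*(-1/7)) = 2*(-2/15 - 19/7) = 2*(-299/105) = -598/105 ≈ -5.6952)
-26*(x + (X(1) - 1*(-20))) = -26*(-598/105 + (1 - 1*(-20))) = -26*(-598/105 + (1 + 20)) = -26*(-598/105 + 21) = -26*1607/105 = -41782/105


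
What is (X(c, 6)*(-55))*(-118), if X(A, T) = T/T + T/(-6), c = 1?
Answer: 0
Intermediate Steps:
X(A, T) = 1 - T/6 (X(A, T) = 1 + T*(-⅙) = 1 - T/6)
(X(c, 6)*(-55))*(-118) = ((1 - ⅙*6)*(-55))*(-118) = ((1 - 1)*(-55))*(-118) = (0*(-55))*(-118) = 0*(-118) = 0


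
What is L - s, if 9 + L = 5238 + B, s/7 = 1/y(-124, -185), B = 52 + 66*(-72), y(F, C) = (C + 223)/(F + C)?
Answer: 22265/38 ≈ 585.92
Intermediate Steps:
y(F, C) = (223 + C)/(C + F)
B = -4700 (B = 52 - 4752 = -4700)
s = -2163/38 (s = 7/(((223 - 185)/(-185 - 124))) = 7/((38/(-309))) = 7/((-1/309*38)) = 7/(-38/309) = 7*(-309/38) = -2163/38 ≈ -56.921)
L = 529 (L = -9 + (5238 - 4700) = -9 + 538 = 529)
L - s = 529 - 1*(-2163/38) = 529 + 2163/38 = 22265/38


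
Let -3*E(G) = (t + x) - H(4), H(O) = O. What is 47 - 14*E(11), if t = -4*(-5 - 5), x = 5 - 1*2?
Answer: 229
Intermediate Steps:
x = 3 (x = 5 - 2 = 3)
t = 40 (t = -4*(-10) = 40)
E(G) = -13 (E(G) = -((40 + 3) - 1*4)/3 = -(43 - 4)/3 = -⅓*39 = -13)
47 - 14*E(11) = 47 - 14*(-13) = 47 + 182 = 229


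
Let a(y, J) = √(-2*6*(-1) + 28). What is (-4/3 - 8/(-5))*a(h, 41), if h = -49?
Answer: 8*√10/15 ≈ 1.6865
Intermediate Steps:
a(y, J) = 2*√10 (a(y, J) = √(-12*(-1) + 28) = √(12 + 28) = √40 = 2*√10)
(-4/3 - 8/(-5))*a(h, 41) = (-4/3 - 8/(-5))*(2*√10) = (-4*⅓ - 8*(-⅕))*(2*√10) = (-4/3 + 8/5)*(2*√10) = 4*(2*√10)/15 = 8*√10/15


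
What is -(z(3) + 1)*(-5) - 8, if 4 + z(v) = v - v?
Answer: -23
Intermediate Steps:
z(v) = -4 (z(v) = -4 + (v - v) = -4 + 0 = -4)
-(z(3) + 1)*(-5) - 8 = -(-4 + 1)*(-5) - 8 = -1*(-3)*(-5) - 8 = 3*(-5) - 8 = -15 - 8 = -23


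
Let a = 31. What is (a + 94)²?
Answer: 15625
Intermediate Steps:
(a + 94)² = (31 + 94)² = 125² = 15625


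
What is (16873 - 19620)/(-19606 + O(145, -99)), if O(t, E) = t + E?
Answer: 2747/19560 ≈ 0.14044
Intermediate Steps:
O(t, E) = E + t
(16873 - 19620)/(-19606 + O(145, -99)) = (16873 - 19620)/(-19606 + (-99 + 145)) = -2747/(-19606 + 46) = -2747/(-19560) = -2747*(-1/19560) = 2747/19560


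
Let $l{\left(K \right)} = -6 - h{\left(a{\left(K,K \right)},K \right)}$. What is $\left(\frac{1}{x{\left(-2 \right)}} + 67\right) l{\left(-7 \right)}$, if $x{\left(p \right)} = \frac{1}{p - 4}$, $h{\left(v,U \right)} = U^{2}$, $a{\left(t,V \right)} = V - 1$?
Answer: $-3355$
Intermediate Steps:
$a{\left(t,V \right)} = -1 + V$
$x{\left(p \right)} = \frac{1}{-4 + p}$ ($x{\left(p \right)} = \frac{1}{p - 4} = \frac{1}{-4 + p}$)
$l{\left(K \right)} = -6 - K^{2}$
$\left(\frac{1}{x{\left(-2 \right)}} + 67\right) l{\left(-7 \right)} = \left(\frac{1}{\frac{1}{-4 - 2}} + 67\right) \left(-6 - \left(-7\right)^{2}\right) = \left(\frac{1}{\frac{1}{-6}} + 67\right) \left(-6 - 49\right) = \left(\frac{1}{- \frac{1}{6}} + 67\right) \left(-6 - 49\right) = \left(-6 + 67\right) \left(-55\right) = 61 \left(-55\right) = -3355$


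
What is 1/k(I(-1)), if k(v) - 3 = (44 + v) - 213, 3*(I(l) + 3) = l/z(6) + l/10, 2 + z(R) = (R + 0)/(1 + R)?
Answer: -120/20249 ≈ -0.0059262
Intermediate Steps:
z(R) = -2 + R/(1 + R) (z(R) = -2 + (R + 0)/(1 + R) = -2 + R/(1 + R))
I(l) = -3 - 31*l/120 (I(l) = -3 + (l/(((-2 - 1*6)/(1 + 6))) + l/10)/3 = -3 + (l/(((-2 - 6)/7)) + l*(⅒))/3 = -3 + (l/(((⅐)*(-8))) + l/10)/3 = -3 + (l/(-8/7) + l/10)/3 = -3 + (l*(-7/8) + l/10)/3 = -3 + (-7*l/8 + l/10)/3 = -3 + (-31*l/40)/3 = -3 - 31*l/120)
k(v) = -166 + v (k(v) = 3 + ((44 + v) - 213) = 3 + (-169 + v) = -166 + v)
1/k(I(-1)) = 1/(-166 + (-3 - 31/120*(-1))) = 1/(-166 + (-3 + 31/120)) = 1/(-166 - 329/120) = 1/(-20249/120) = -120/20249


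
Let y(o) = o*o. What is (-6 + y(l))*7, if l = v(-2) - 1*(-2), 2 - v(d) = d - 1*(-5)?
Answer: -35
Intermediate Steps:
v(d) = -3 - d (v(d) = 2 - (d - 1*(-5)) = 2 - (d + 5) = 2 - (5 + d) = 2 + (-5 - d) = -3 - d)
l = 1 (l = (-3 - 1*(-2)) - 1*(-2) = (-3 + 2) + 2 = -1 + 2 = 1)
y(o) = o²
(-6 + y(l))*7 = (-6 + 1²)*7 = (-6 + 1)*7 = -5*7 = -35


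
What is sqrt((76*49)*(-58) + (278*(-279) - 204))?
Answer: I*sqrt(293758) ≈ 541.99*I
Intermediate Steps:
sqrt((76*49)*(-58) + (278*(-279) - 204)) = sqrt(3724*(-58) + (-77562 - 204)) = sqrt(-215992 - 77766) = sqrt(-293758) = I*sqrt(293758)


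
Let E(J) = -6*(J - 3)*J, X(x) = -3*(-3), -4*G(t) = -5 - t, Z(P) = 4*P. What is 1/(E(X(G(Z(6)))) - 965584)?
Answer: -1/965908 ≈ -1.0353e-6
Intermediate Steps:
G(t) = 5/4 + t/4 (G(t) = -(-5 - t)/4 = 5/4 + t/4)
X(x) = 9
E(J) = -6*J*(-3 + J) (E(J) = -6*(-3 + J)*J = -6*J*(-3 + J))
1/(E(X(G(Z(6)))) - 965584) = 1/(6*9*(3 - 1*9) - 965584) = 1/(6*9*(3 - 9) - 965584) = 1/(6*9*(-6) - 965584) = 1/(-324 - 965584) = 1/(-965908) = -1/965908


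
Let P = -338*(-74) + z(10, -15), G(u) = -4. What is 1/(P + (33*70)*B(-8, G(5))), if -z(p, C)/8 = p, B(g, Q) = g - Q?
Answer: 1/15692 ≈ 6.3727e-5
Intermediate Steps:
z(p, C) = -8*p
P = 24932 (P = -338*(-74) - 8*10 = 25012 - 80 = 24932)
1/(P + (33*70)*B(-8, G(5))) = 1/(24932 + (33*70)*(-8 - 1*(-4))) = 1/(24932 + 2310*(-8 + 4)) = 1/(24932 + 2310*(-4)) = 1/(24932 - 9240) = 1/15692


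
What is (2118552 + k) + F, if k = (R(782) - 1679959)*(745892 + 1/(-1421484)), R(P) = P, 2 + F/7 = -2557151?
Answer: -1780409381511626875/1421484 ≈ -1.2525e+12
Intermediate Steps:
F = -17900071 (F = -14 + 7*(-2557151) = -14 - 17900057 = -17900071)
k = -1780386948334872679/1421484 (k = (782 - 1679959)*(745892 + 1/(-1421484)) = -1679177*(745892 - 1/1421484) = -1679177*1060273543727/1421484 = -1780386948334872679/1421484 ≈ -1.2525e+12)
(2118552 + k) + F = (2118552 - 1780386948334872679/1421484) - 17900071 = -1780383936847101511/1421484 - 17900071 = -1780409381511626875/1421484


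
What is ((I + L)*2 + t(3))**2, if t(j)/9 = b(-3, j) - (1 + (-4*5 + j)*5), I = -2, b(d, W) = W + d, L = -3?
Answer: 556516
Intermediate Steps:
t(j) = 864 - 36*j (t(j) = 9*((j - 3) - (1 + (-4*5 + j)*5)) = 9*((-3 + j) - (1 + (-20 + j)*5)) = 9*((-3 + j) - (1 + (-100 + 5*j))) = 9*((-3 + j) - (-99 + 5*j)) = 9*((-3 + j) + (99 - 5*j)) = 9*(96 - 4*j) = 864 - 36*j)
((I + L)*2 + t(3))**2 = ((-2 - 3)*2 + (864 - 36*3))**2 = (-5*2 + (864 - 108))**2 = (-10 + 756)**2 = 746**2 = 556516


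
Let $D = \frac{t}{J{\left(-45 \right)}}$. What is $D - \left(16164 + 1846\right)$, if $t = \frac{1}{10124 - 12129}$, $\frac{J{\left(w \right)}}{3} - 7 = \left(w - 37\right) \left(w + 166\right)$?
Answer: $- \frac{1074093437249}{59638725} \approx -18010.0$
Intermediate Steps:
$J{\left(w \right)} = 21 + 3 \left(-37 + w\right) \left(166 + w\right)$ ($J{\left(w \right)} = 21 + 3 \left(w - 37\right) \left(w + 166\right) = 21 + 3 \left(-37 + w\right) \left(166 + w\right)$)
$t = - \frac{1}{2005}$ ($t = \frac{1}{-2005} = - \frac{1}{2005} \approx -0.00049875$)
$D = \frac{1}{59638725}$ ($D = - \frac{1}{2005 \left(-18405 + 3 \left(-45\right)^{2} + 387 \left(-45\right)\right)} = - \frac{1}{2005 \left(-18405 + 3 \cdot 2025 - 17415\right)} = - \frac{1}{2005 \left(-18405 + 6075 - 17415\right)} = - \frac{1}{2005 \left(-29745\right)} = \left(- \frac{1}{2005}\right) \left(- \frac{1}{29745}\right) = \frac{1}{59638725} \approx 1.6768 \cdot 10^{-8}$)
$D - \left(16164 + 1846\right) = \frac{1}{59638725} - \left(16164 + 1846\right) = \frac{1}{59638725} - 18010 = - \frac{1074093437249}{59638725}$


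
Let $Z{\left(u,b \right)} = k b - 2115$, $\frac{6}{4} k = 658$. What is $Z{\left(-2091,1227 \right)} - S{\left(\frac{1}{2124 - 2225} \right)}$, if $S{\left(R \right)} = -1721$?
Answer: $537850$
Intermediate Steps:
$k = \frac{1316}{3}$ ($k = \frac{2}{3} \cdot 658 = \frac{1316}{3} \approx 438.67$)
$Z{\left(u,b \right)} = -2115 + \frac{1316 b}{3}$ ($Z{\left(u,b \right)} = \frac{1316 b}{3} - 2115 = -2115 + \frac{1316 b}{3}$)
$Z{\left(-2091,1227 \right)} - S{\left(\frac{1}{2124 - 2225} \right)} = \left(-2115 + \frac{1316}{3} \cdot 1227\right) - -1721 = \left(-2115 + 538244\right) + 1721 = 536129 + 1721 = 537850$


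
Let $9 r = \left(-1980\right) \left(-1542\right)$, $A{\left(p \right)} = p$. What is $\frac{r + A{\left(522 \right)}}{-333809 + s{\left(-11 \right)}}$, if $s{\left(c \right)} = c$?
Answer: $- \frac{169881}{166910} \approx -1.0178$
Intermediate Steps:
$r = 339240$ ($r = \frac{\left(-1980\right) \left(-1542\right)}{9} = \frac{1}{9} \cdot 3053160 = 339240$)
$\frac{r + A{\left(522 \right)}}{-333809 + s{\left(-11 \right)}} = \frac{339240 + 522}{-333809 - 11} = \frac{339762}{-333820} = 339762 \left(- \frac{1}{333820}\right) = - \frac{169881}{166910}$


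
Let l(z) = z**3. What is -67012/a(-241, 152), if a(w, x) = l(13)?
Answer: -67012/2197 ≈ -30.502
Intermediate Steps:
a(w, x) = 2197 (a(w, x) = 13**3 = 2197)
-67012/a(-241, 152) = -67012/2197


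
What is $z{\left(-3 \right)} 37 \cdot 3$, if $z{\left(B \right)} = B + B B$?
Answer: $666$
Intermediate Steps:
$z{\left(B \right)} = B + B^{2}$
$z{\left(-3 \right)} 37 \cdot 3 = - 3 \left(1 - 3\right) 37 \cdot 3 = \left(-3\right) \left(-2\right) 37 \cdot 3 = 6 \cdot 37 \cdot 3 = 222 \cdot 3 = 666$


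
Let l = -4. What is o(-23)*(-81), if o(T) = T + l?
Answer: 2187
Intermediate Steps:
o(T) = -4 + T (o(T) = T - 4 = -4 + T)
o(-23)*(-81) = (-4 - 23)*(-81) = -27*(-81) = 2187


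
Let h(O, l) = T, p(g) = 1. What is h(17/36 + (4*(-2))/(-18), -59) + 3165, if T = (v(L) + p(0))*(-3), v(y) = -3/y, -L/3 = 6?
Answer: 6323/2 ≈ 3161.5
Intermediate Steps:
L = -18 (L = -3*6 = -18)
T = -7/2 (T = (-3/(-18) + 1)*(-3) = (-3*(-1/18) + 1)*(-3) = (1/6 + 1)*(-3) = (7/6)*(-3) = -7/2 ≈ -3.5000)
h(O, l) = -7/2
h(17/36 + (4*(-2))/(-18), -59) + 3165 = -7/2 + 3165 = 6323/2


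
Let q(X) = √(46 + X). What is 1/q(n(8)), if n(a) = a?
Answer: √6/18 ≈ 0.13608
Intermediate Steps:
1/q(n(8)) = 1/(√(46 + 8)) = 1/(√54) = 1/(3*√6) = √6/18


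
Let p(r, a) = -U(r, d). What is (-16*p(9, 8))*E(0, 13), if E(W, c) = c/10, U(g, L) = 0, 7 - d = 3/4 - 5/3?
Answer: 0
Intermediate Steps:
d = 95/12 (d = 7 - (3/4 - 5/3) = 7 - (3*(¼) - 5*⅓) = 7 - (¾ - 5/3) = 7 - 1*(-11/12) = 7 + 11/12 = 95/12 ≈ 7.9167)
p(r, a) = 0 (p(r, a) = -1*0 = 0)
E(W, c) = c/10 (E(W, c) = c*(⅒) = c/10)
(-16*p(9, 8))*E(0, 13) = (-16*0)*((⅒)*13) = 0*(13/10) = 0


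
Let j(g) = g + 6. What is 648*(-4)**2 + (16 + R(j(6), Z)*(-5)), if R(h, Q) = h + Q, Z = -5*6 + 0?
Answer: 10474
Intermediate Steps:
j(g) = 6 + g
Z = -30 (Z = -30 + 0 = -30)
R(h, Q) = Q + h
648*(-4)**2 + (16 + R(j(6), Z)*(-5)) = 648*(-4)**2 + (16 + (-30 + (6 + 6))*(-5)) = 648*16 + (16 + (-30 + 12)*(-5)) = 10368 + (16 - 18*(-5)) = 10368 + (16 + 90) = 10368 + 106 = 10474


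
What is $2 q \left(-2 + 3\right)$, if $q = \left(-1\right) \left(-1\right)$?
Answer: $2$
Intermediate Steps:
$q = 1$
$2 q \left(-2 + 3\right) = 2 \cdot 1 \left(-2 + 3\right) = 2 \cdot 1 = 2$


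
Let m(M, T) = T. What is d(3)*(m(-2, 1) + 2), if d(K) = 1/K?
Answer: 1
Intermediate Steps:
d(K) = 1/K
d(3)*(m(-2, 1) + 2) = (1 + 2)/3 = (⅓)*3 = 1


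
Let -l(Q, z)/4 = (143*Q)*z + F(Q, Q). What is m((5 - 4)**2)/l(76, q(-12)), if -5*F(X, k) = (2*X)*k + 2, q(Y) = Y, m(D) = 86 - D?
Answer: 425/2654536 ≈ 0.00016010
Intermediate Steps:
F(X, k) = -2/5 - 2*X*k/5 (F(X, k) = -((2*X)*k + 2)/5 = -(2*X*k + 2)/5 = -(2 + 2*X*k)/5 = -2/5 - 2*X*k/5)
l(Q, z) = 8/5 + 8*Q**2/5 - 572*Q*z (l(Q, z) = -4*((143*Q)*z + (-2/5 - 2*Q*Q/5)) = -4*(143*Q*z + (-2/5 - 2*Q**2/5)) = -4*(-2/5 - 2*Q**2/5 + 143*Q*z) = 8/5 + 8*Q**2/5 - 572*Q*z)
m((5 - 4)**2)/l(76, q(-12)) = (86 - (5 - 4)**2)/(8/5 + (8/5)*76**2 - 572*76*(-12)) = (86 - 1*1**2)/(8/5 + (8/5)*5776 + 521664) = (86 - 1*1)/(8/5 + 46208/5 + 521664) = (86 - 1)/(2654536/5) = 85*(5/2654536) = 425/2654536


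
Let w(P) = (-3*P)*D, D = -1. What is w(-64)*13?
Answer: -2496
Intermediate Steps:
w(P) = 3*P (w(P) = -3*P*(-1) = 3*P)
w(-64)*13 = (3*(-64))*13 = -192*13 = -2496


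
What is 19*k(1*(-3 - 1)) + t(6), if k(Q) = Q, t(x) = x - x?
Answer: -76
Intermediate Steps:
t(x) = 0
19*k(1*(-3 - 1)) + t(6) = 19*(1*(-3 - 1)) + 0 = 19*(1*(-4)) + 0 = 19*(-4) + 0 = -76 + 0 = -76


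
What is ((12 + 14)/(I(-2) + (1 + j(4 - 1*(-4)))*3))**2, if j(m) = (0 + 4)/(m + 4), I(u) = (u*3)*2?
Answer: 169/16 ≈ 10.563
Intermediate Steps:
I(u) = 6*u (I(u) = (3*u)*2 = 6*u)
j(m) = 4/(4 + m)
((12 + 14)/(I(-2) + (1 + j(4 - 1*(-4)))*3))**2 = ((12 + 14)/(6*(-2) + (1 + 4/(4 + (4 - 1*(-4))))*3))**2 = (26/(-12 + (1 + 4/(4 + (4 + 4)))*3))**2 = (26/(-12 + (1 + 4/(4 + 8))*3))**2 = (26/(-12 + (1 + 4/12)*3))**2 = (26/(-12 + (1 + 4*(1/12))*3))**2 = (26/(-12 + (1 + 1/3)*3))**2 = (26/(-12 + (4/3)*3))**2 = (26/(-12 + 4))**2 = (26/(-8))**2 = (26*(-1/8))**2 = (-13/4)**2 = 169/16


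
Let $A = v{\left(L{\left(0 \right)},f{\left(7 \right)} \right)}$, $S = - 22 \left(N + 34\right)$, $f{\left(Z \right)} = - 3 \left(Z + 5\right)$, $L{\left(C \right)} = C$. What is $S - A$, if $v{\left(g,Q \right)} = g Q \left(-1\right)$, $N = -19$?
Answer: $-330$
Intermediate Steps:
$f{\left(Z \right)} = -15 - 3 Z$ ($f{\left(Z \right)} = - 3 \left(5 + Z\right) = -15 - 3 Z$)
$v{\left(g,Q \right)} = - Q g$ ($v{\left(g,Q \right)} = Q g \left(-1\right) = - Q g$)
$S = -330$ ($S = - 22 \left(-19 + 34\right) = \left(-22\right) 15 = -330$)
$A = 0$ ($A = \left(-1\right) \left(-15 - 21\right) 0 = \left(-1\right) \left(-36\right) 0 = 0$)
$S - A = -330 - 0 = -330 + 0 = -330$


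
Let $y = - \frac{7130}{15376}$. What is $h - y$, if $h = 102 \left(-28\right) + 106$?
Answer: $- \frac{681885}{248} \approx -2749.5$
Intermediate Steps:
$h = -2750$ ($h = -2856 + 106 = -2750$)
$y = - \frac{115}{248}$ ($y = \left(-7130\right) \frac{1}{15376} = - \frac{115}{248} \approx -0.46371$)
$h - y = -2750 - - \frac{115}{248} = -2750 + \frac{115}{248} = - \frac{681885}{248}$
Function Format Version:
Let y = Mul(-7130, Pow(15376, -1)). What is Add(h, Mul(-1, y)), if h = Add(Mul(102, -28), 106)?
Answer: Rational(-681885, 248) ≈ -2749.5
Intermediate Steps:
h = -2750 (h = Add(-2856, 106) = -2750)
y = Rational(-115, 248) (y = Mul(-7130, Rational(1, 15376)) = Rational(-115, 248) ≈ -0.46371)
Add(h, Mul(-1, y)) = Add(-2750, Mul(-1, Rational(-115, 248))) = Add(-2750, Rational(115, 248)) = Rational(-681885, 248)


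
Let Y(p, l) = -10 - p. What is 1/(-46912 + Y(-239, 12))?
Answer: -1/46683 ≈ -2.1421e-5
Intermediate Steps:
1/(-46912 + Y(-239, 12)) = 1/(-46912 + (-10 - 1*(-239))) = 1/(-46912 + (-10 + 239)) = 1/(-46912 + 229) = 1/(-46683) = -1/46683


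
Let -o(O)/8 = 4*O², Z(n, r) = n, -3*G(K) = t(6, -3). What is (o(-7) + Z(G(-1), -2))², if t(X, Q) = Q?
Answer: 2455489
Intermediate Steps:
G(K) = 1 (G(K) = -⅓*(-3) = 1)
o(O) = -32*O²
(o(-7) + Z(G(-1), -2))² = (-32*(-7)² + 1)² = (-32*49 + 1)² = (-1568 + 1)² = (-1567)² = 2455489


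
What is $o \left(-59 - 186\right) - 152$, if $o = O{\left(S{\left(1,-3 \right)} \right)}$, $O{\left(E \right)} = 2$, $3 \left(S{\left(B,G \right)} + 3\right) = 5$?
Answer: $-642$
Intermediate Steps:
$S{\left(B,G \right)} = - \frac{4}{3}$ ($S{\left(B,G \right)} = -3 + \frac{1}{3} \cdot 5 = -3 + \frac{5}{3} = - \frac{4}{3}$)
$o = 2$
$o \left(-59 - 186\right) - 152 = 2 \left(-59 - 186\right) - 152 = 2 \left(-245\right) - 152 = -490 - 152 = -642$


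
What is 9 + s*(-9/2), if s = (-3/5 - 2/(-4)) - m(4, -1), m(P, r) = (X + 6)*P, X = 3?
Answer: 3429/20 ≈ 171.45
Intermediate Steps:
m(P, r) = 9*P (m(P, r) = (3 + 6)*P = 9*P)
s = -361/10 (s = (-3/5 - 2/(-4)) - 9*4 = (-3*⅕ - 2*(-¼)) - 1*36 = (-⅗ + ½) - 36 = -⅒ - 36 = -361/10 ≈ -36.100)
9 + s*(-9/2) = 9 - (-3249)/(10*2) = 9 - 361/10*(-9/2) = 9 + 3249/20 = 3429/20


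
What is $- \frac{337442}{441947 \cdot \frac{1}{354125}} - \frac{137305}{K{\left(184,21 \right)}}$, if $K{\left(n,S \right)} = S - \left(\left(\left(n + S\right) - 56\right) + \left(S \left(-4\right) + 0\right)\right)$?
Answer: $- \frac{42951826365}{160708} \approx -2.6727 \cdot 10^{5}$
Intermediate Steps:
$K{\left(n,S \right)} = 56 - n + 4 S$ ($K{\left(n,S \right)} = S - \left(\left(\left(S + n\right) - 56\right) + \left(- 4 S + 0\right)\right) = S - \left(\left(-56 + S + n\right) - 4 S\right) = S - \left(-56 + n - 3 S\right) = S + \left(56 - n + 3 S\right) = 56 - n + 4 S$)
$- \frac{337442}{441947 \cdot \frac{1}{354125}} - \frac{137305}{K{\left(184,21 \right)}} = - \frac{337442}{441947 \cdot \frac{1}{354125}} - \frac{137305}{56 - 184 + 4 \cdot 21} = - \frac{337442}{441947 \cdot \frac{1}{354125}} - \frac{137305}{56 - 184 + 84} = - \frac{337442}{\frac{441947}{354125}} - \frac{137305}{-44} = \left(-337442\right) \frac{354125}{441947} - - \frac{137305}{44} = - \frac{119496648250}{441947} + \frac{137305}{44} = - \frac{42951826365}{160708}$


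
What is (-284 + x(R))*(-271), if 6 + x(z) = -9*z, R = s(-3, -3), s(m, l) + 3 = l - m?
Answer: 71273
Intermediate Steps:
s(m, l) = -3 + l - m (s(m, l) = -3 + (l - m) = -3 + l - m)
R = -3 (R = -3 - 3 - 1*(-3) = -3 - 3 + 3 = -3)
x(z) = -6 - 9*z
(-284 + x(R))*(-271) = (-284 + (-6 - 9*(-3)))*(-271) = (-284 + (-6 + 27))*(-271) = (-284 + 21)*(-271) = -263*(-271) = 71273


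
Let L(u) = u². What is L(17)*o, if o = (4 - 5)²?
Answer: 289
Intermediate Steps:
o = 1 (o = (-1)² = 1)
L(17)*o = 17²*1 = 289*1 = 289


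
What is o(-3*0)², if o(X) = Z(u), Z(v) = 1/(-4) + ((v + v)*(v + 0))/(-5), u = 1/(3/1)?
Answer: 2809/32400 ≈ 0.086698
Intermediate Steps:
u = ⅓ (u = 1/(3*1) = 1/3 = ⅓ ≈ 0.33333)
Z(v) = -¼ - 2*v²/5 (Z(v) = 1*(-¼) + ((2*v)*v)*(-⅕) = -¼ + (2*v²)*(-⅕) = -¼ - 2*v²/5)
o(X) = -53/180 (o(X) = -¼ - 2*(⅓)²/5 = -¼ - ⅖*⅑ = -¼ - 2/45 = -53/180)
o(-3*0)² = (-53/180)² = 2809/32400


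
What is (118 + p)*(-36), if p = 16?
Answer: -4824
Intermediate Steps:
(118 + p)*(-36) = (118 + 16)*(-36) = 134*(-36) = -4824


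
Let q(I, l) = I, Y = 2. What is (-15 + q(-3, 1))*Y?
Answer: -36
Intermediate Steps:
(-15 + q(-3, 1))*Y = (-15 - 3)*2 = -18*2 = -36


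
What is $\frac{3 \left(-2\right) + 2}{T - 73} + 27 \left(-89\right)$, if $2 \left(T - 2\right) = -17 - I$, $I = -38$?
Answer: $- \frac{290755}{121} \approx -2402.9$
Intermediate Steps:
$T = \frac{25}{2}$ ($T = 2 + \frac{-17 - -38}{2} = 2 + \frac{-17 + 38}{2} = 2 + \frac{1}{2} \cdot 21 = 2 + \frac{21}{2} = \frac{25}{2} \approx 12.5$)
$\frac{3 \left(-2\right) + 2}{T - 73} + 27 \left(-89\right) = \frac{3 \left(-2\right) + 2}{\frac{25}{2} - 73} + 27 \left(-89\right) = \frac{-6 + 2}{- \frac{121}{2}} - 2403 = \left(-4\right) \left(- \frac{2}{121}\right) - 2403 = \frac{8}{121} - 2403 = - \frac{290755}{121}$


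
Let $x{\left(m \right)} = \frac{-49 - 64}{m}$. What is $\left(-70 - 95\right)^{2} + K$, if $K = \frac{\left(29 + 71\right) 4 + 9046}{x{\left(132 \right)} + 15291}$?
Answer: $\frac{54949437147}{2018299} \approx 27226.0$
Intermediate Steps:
$x{\left(m \right)} = - \frac{113}{m}$ ($x{\left(m \right)} = \frac{-49 - 64}{m} = - \frac{113}{m}$)
$K = \frac{1246872}{2018299}$ ($K = \frac{\left(29 + 71\right) 4 + 9046}{- \frac{113}{132} + 15291} = \frac{100 \cdot 4 + 9046}{\left(-113\right) \frac{1}{132} + 15291} = \frac{400 + 9046}{- \frac{113}{132} + 15291} = \frac{9446}{\frac{2018299}{132}} = 9446 \cdot \frac{132}{2018299} = \frac{1246872}{2018299} \approx 0.61778$)
$\left(-70 - 95\right)^{2} + K = \left(-70 - 95\right)^{2} + \frac{1246872}{2018299} = \left(-165\right)^{2} + \frac{1246872}{2018299} = 27225 + \frac{1246872}{2018299} = \frac{54949437147}{2018299}$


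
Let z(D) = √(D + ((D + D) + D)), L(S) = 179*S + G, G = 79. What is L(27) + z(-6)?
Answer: 4912 + 2*I*√6 ≈ 4912.0 + 4.899*I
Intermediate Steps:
L(S) = 79 + 179*S (L(S) = 179*S + 79 = 79 + 179*S)
z(D) = 2*√D (z(D) = √(D + (2*D + D)) = √(D + 3*D) = √(4*D) = 2*√D)
L(27) + z(-6) = (79 + 179*27) + 2*√(-6) = (79 + 4833) + 2*(I*√6) = 4912 + 2*I*√6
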